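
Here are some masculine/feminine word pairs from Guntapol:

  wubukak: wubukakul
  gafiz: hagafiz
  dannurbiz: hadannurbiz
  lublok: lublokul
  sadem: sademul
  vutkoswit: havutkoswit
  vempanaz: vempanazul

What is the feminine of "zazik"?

hazazik

dannurbiz and vempanaz both end in -z yet inflect differently (hadannurbiz, vempanazul), so the final letter is not what conditions the rule; the last vowel is.
"zazik" has last vowel 'i'. The stems whose last vowel is 'i' (dannurbiz → hadannurbiz, vutkoswit → havutkoswit, gafiz → hagafiz) add the prefix ha-.
So zazik → hazazik.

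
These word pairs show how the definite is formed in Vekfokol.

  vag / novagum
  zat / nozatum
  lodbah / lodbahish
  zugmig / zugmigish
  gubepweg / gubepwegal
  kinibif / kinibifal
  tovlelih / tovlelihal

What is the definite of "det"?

vag and zugmig both end in -g yet inflect differently (novagum, zugmigish), so the final letter is not what conditions the rule; the number of vowels is.
"det" has 1 vowel. The stems with 1 vowel (vag → novagum, zat → nozatum) add no- … -um around the stem.
So det → nodetum.

nodetum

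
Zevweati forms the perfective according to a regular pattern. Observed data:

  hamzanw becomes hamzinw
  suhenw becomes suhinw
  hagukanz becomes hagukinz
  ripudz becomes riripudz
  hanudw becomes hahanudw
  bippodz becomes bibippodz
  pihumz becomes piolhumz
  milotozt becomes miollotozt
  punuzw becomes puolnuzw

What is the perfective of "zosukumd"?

hagukanz and ripudz both end in -z yet inflect differently (hagukinz, riripudz), so the final letter is not what conditions the rule; the second-to-last letter is.
"zosukumd" has second-to-last letter 'm'. The one such stem in the data (pihumz → piolhumz) inserts -ol- after the first vowel (as do milotozt, punuzw), so the same rule applies.
So zosukumd → zoolsukumd.

zoolsukumd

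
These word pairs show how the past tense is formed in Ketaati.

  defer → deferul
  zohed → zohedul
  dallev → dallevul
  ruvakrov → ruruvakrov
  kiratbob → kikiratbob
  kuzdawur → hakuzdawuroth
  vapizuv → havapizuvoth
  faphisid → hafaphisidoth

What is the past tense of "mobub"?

hamobuboth

dallev and ruvakrov both end in -v yet inflect differently (dallevul, ruruvakrov), so the final letter is not what conditions the rule; the last vowel is.
"mobub" has last vowel 'u'. The stems whose last vowel is 'u' (kuzdawur → hakuzdawuroth, vapizuv → havapizuvoth) add ha- … -oth around the stem.
The other patterns: stems whose last vowel is 'e' add -ul; stems whose last vowel is 'o' repeat the first consonant+vowel as a prefix.
So mobub → hamobuboth.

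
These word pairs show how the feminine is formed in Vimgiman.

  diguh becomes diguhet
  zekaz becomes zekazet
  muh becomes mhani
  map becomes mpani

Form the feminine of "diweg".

diguh and muh both end in -h yet inflect differently (diguhet, mhani), so the final letter is not what conditions the rule; the number of vowels is.
"diweg" has 2 vowels. The stems with 2 vowels (diguh → diguhet, zekaz → zekazet) add -et.
So diweg → diweget.

diweget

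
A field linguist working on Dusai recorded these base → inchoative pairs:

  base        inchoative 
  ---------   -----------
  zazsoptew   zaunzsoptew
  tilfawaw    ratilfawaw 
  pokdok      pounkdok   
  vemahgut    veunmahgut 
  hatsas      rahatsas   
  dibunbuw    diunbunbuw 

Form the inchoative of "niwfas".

tilfawaw and dibunbuw both end in -w yet inflect differently (ratilfawaw, diunbunbuw), so the final letter is not what conditions the rule; the last vowel is.
"niwfas" has last vowel 'a'. The stems whose last vowel is 'a' (hatsas → rahatsas, tilfawaw → ratilfawaw) add the prefix ra-.
The other pattern: stems whose last vowel is 'e', 'o' or 'u' insert -un- after the first vowel.
So niwfas → raniwfas.

raniwfas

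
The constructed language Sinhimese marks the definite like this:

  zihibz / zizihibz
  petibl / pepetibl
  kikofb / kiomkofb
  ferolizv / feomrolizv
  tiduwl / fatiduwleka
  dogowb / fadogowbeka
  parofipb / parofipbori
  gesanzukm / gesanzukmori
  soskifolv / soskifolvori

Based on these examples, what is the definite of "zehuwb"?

"zehuwb" has second-to-last letter 'w'. The stems whose second-to-last letter is 'w' (tiduwl → fatiduwleka, dogowb → fadogowbeka) add fa- … -eka around the stem.
The other patterns: stems whose second-to-last letter is 'b' repeat the first consonant+vowel as a prefix; stems whose second-to-last letter is 'f' or 'z' insert -om- after the first vowel; stems whose second-to-last letter is 'k', 'l' or 'p' add -ori.
So zehuwb → fazehuwbeka.

fazehuwbeka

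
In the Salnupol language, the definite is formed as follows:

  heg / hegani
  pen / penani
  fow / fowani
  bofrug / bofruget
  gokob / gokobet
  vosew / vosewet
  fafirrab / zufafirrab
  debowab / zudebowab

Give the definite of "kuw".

heg and bofrug both end in -g yet inflect differently (hegani, bofruget), so the final letter is not what conditions the rule; the number of vowels is.
"kuw" has 1 vowel. The stems with 1 vowel (heg → hegani, pen → penani, fow → fowani) add -ani.
The other patterns: stems with 2 vowels add -et; stems with 3 vowels add the prefix zu-.
So kuw → kuwani.

kuwani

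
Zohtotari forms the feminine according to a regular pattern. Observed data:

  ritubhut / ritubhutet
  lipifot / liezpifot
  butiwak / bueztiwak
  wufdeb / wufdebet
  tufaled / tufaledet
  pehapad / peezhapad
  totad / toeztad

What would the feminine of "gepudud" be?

gepududet

tufaled and pehapad both end in -d yet inflect differently (tufaledet, peezhapad), so the final letter is not what conditions the rule; the last vowel is.
"gepudud" has last vowel 'u'. The one such stem in the data (ritubhut → ritubhutet) adds -et, so the same rule applies.
So gepudud → gepududet.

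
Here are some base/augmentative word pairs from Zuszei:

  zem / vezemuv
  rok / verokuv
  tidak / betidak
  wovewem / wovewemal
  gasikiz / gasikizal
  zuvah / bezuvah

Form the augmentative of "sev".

vesevuv

"sev" has 1 vowel. The stems with 1 vowel (rok → verokuv, zem → vezemuv) add ve- … -uv around the stem.
The other patterns: stems with 2 vowels add the prefix be-; stems with 3 vowels add -al.
So sev → vesevuv.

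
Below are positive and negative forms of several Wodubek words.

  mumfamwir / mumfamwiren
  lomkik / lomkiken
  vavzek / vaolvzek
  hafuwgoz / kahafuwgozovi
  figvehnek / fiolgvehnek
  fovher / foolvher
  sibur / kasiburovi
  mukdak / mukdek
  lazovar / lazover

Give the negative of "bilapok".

kabilapokovi

figvehnek and lomkik both end in -k yet inflect differently (fiolgvehnek, lomkiken), so the final letter is not what conditions the rule; the last vowel is.
"bilapok" has last vowel 'o'. The one such stem in the data (hafuwgoz → kahafuwgozovi) adds ka- … -ovi around the stem, so the same rule applies.
So bilapok → kabilapokovi.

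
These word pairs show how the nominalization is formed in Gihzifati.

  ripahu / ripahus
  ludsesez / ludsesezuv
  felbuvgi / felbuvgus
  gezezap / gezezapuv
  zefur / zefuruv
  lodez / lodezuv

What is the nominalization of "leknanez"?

ripahu and zefur both have last vowel 'u' yet inflect differently (ripahus, zefuruv), so the last vowel is not what conditions the rule; whether the stem ends in a vowel or a consonant is.
"leknanez" ends in a consonant. The stems ending in a consonant (lodez → lodezuv, gezezap → gezezapuv, ludsesez → ludsesezuv) add -uv.
So leknanez → leknanezuv.

leknanezuv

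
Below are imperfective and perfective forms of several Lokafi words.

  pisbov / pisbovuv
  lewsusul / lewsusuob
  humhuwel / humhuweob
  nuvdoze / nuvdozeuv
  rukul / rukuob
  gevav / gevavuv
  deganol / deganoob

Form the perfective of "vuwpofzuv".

vuwpofzuvuv

deganol and pisbov both have last vowel 'o' yet inflect differently (deganoob, pisbovuv), so the last vowel is not what conditions the rule; the final letter is.
"vuwpofzuv" ends in -v. The stems ending in -v (pisbov → pisbovuv, gevav → gevavuv) add -uv.
The other pattern: stems ending in -l drop the final letter and add -ob.
So vuwpofzuv → vuwpofzuvuv.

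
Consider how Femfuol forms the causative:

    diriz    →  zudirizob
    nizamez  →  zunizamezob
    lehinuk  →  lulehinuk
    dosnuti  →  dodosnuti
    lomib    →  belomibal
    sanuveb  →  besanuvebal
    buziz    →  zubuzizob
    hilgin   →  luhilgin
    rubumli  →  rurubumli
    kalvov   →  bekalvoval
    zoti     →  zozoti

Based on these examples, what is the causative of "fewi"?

zoti and lomib both have last vowel 'i' yet inflect differently (zozoti, belomibal), so the last vowel is not what conditions the rule; the final letter is.
"fewi" ends in -i. The stems ending in -i (zoti → zozoti, rubumli → rurubumli, dosnuti → dodosnuti) repeat the first consonant+vowel as a prefix.
The other patterns: stems ending in -b or -v add be- … -al around the stem; stems ending in -z add zu- … -ob around the stem; stems ending in -k or -n add the prefix lu-.
So fewi → fefewi.

fefewi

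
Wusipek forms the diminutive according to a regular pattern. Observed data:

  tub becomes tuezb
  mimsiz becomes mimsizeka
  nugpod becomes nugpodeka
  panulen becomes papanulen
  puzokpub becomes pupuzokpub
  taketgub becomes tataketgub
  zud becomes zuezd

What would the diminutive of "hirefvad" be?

zud and nugpod both end in -d yet inflect differently (zuezd, nugpodeka), so the final letter is not what conditions the rule; the number of vowels is.
"hirefvad" has 3 vowels. The stems with 3 vowels (panulen → papanulen, taketgub → tataketgub, puzokpub → pupuzokpub) repeat the first consonant+vowel as a prefix.
The other patterns: stems with 1 vowel insert -ez- after the first vowel; stems with 2 vowels add -eka.
So hirefvad → hihirefvad.

hihirefvad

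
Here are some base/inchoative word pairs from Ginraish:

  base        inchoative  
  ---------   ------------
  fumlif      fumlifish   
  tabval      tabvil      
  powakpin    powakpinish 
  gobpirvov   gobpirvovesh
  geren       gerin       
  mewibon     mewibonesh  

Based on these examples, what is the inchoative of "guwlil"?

guwlilish

mewibon and powakpin both end in -n yet inflect differently (mewibonesh, powakpinish), so the final letter is not what conditions the rule; the last vowel is.
"guwlil" has last vowel 'i'. The stems whose last vowel is 'i' (powakpin → powakpinish, fumlif → fumlifish) add -ish.
So guwlil → guwlilish.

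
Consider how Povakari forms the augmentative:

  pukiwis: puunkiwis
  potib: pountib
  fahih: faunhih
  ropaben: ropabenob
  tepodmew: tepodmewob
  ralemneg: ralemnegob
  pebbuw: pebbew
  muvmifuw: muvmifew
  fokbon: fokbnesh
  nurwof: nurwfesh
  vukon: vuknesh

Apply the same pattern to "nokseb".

tepodmew and pebbuw both end in -w yet inflect differently (tepodmewob, pebbew), so the final letter is not what conditions the rule; the last vowel is.
"nokseb" has last vowel 'e'. The stems whose last vowel is 'e' (ropaben → ropabenob, tepodmew → tepodmewob, ralemneg → ralemnegob) add -ob.
The other patterns: stems whose last vowel is 'i' insert -un- after the first vowel; stems whose last vowel is 'u' change the last vowel to 'e'; stems whose last vowel is 'o' delete the last vowel and add -esh.
So nokseb → noksebob.

noksebob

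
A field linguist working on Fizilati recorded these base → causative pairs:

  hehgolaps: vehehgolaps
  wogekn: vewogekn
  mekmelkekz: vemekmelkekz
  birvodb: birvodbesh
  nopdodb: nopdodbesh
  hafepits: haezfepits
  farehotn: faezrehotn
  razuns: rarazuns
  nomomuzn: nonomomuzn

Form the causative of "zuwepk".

hehgolaps and hafepits both end in -s yet inflect differently (vehehgolaps, haezfepits), so the final letter is not what conditions the rule; the second-to-last letter is.
"zuwepk" has second-to-last letter 'p'. The one such stem in the data (hehgolaps → vehehgolaps) adds the prefix ve-, so the same rule applies.
The other patterns: stems whose second-to-last letter is 'd' add -esh; stems whose second-to-last letter is 't' insert -ez- after the first vowel; stems whose second-to-last letter is 'n' or 'z' repeat the first consonant+vowel as a prefix.
So zuwepk → vezuwepk.

vezuwepk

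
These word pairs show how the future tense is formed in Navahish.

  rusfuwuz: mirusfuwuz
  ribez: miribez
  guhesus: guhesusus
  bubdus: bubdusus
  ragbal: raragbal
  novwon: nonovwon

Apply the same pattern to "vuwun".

vuvuwun

rusfuwuz and guhesus both have last vowel 'u' yet inflect differently (mirusfuwuz, guhesusus), so the last vowel is not what conditions the rule; the final letter is.
"vuwun" ends in -n. The one such stem in the data (novwon → nonovwon) repeats the first consonant+vowel as a prefix (as does ragbal), so the same rule applies.
The other patterns: stems ending in -z add the prefix mi-; stems ending in -s add -us.
So vuwun → vuvuwun.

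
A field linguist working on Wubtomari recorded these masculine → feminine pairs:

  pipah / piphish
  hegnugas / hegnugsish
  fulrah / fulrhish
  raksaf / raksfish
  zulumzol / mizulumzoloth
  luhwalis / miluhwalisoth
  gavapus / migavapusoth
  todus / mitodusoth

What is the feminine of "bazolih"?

mibazolihoth

hegnugas and luhwalis both end in -s yet inflect differently (hegnugsish, miluhwalisoth), so the final letter is not what conditions the rule; the last vowel is.
"bazolih" has last vowel 'i'. The one such stem in the data (luhwalis → miluhwalisoth) adds mi- … -oth around the stem, so the same rule applies.
So bazolih → mibazolihoth.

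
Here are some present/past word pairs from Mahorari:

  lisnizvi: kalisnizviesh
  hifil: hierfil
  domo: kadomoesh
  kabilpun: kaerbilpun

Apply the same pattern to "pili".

lisnizvi and hifil both have last vowel 'i' yet inflect differently (kalisnizviesh, hierfil), so the last vowel is not what conditions the rule; whether the stem ends in a vowel or a consonant is.
"pili" ends in a vowel. The stems ending in a vowel (domo → kadomoesh, lisnizvi → kalisnizviesh) add ka- … -esh around the stem.
So pili → kapiliesh.

kapiliesh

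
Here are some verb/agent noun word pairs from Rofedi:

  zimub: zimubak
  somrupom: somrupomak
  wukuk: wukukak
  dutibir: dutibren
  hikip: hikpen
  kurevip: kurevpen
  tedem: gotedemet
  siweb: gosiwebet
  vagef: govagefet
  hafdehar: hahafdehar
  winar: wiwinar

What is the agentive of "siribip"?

somrupom and tedem both end in -m yet inflect differently (somrupomak, gotedemet), so the final letter is not what conditions the rule; the last vowel is.
"siribip" has last vowel 'i'. The stems whose last vowel is 'i' (dutibir → dutibren, hikip → hikpen, kurevip → kurevpen) delete the last vowel and add -en.
The other patterns: stems whose last vowel is 'o' or 'u' add -ak; stems whose last vowel is 'e' add go- … -et around the stem; stems whose last vowel is 'a' repeat the first consonant+vowel as a prefix.
So siribip → siribpen.

siribpen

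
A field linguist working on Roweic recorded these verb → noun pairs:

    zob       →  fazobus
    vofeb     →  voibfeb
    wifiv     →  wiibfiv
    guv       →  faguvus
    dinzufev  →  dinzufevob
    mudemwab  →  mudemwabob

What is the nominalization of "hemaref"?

zob and vofeb both end in -b yet inflect differently (fazobus, voibfeb), so the final letter is not what conditions the rule; the number of vowels is.
"hemaref" has 3 vowels. The stems with 3 vowels (dinzufev → dinzufevob, mudemwab → mudemwabob) add -ob.
The other patterns: stems with 1 vowel add fa- … -us around the stem; stems with 2 vowels insert -ib- after the first vowel.
So hemaref → hemarefob.

hemarefob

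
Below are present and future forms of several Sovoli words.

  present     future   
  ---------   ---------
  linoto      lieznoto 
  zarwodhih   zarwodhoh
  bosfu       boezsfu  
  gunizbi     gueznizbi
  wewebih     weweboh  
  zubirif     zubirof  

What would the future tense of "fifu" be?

"fifu" ends in a vowel. The stems ending in a vowel (linoto → lieznoto, bosfu → boezsfu, gunizbi → gueznizbi) insert -ez- after the first vowel.
The other pattern: stems ending in a consonant change the last vowel to 'o'.
So fifu → fiezfu.

fiezfu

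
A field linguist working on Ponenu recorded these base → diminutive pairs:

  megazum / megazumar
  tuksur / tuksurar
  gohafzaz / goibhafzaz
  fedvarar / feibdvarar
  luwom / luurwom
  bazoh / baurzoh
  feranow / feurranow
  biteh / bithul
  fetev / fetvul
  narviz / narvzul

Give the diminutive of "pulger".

tuksur and fedvarar both end in -r yet inflect differently (tuksurar, feibdvarar), so the final letter is not what conditions the rule; the last vowel is.
"pulger" has last vowel 'e'. The stems whose last vowel is 'e' (biteh → bithul, fetev → fetvul) delete the last vowel and add -ul.
The other patterns: stems whose last vowel is 'u' add -ar; stems whose last vowel is 'a' insert -ib- after the first vowel; stems whose last vowel is 'o' insert -ur- after the first vowel.
So pulger → pulgrul.

pulgrul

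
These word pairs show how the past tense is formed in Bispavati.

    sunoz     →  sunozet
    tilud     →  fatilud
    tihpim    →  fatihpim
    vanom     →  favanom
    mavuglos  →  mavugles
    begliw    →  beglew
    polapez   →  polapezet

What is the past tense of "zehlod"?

fazehlod

vanom and sunoz both have last vowel 'o' yet inflect differently (favanom, sunozet), so the last vowel is not what conditions the rule; the final letter is.
"zehlod" ends in -d. The one such stem in the data (tilud → fatilud) adds the prefix fa-, so the same rule applies.
So zehlod → fazehlod.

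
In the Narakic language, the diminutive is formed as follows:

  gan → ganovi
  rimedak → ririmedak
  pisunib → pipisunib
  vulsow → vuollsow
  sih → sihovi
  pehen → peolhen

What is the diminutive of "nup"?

"nup" has 1 vowel. The stems with 1 vowel (sih → sihovi, gan → ganovi) add -ovi.
The other patterns: stems with 2 vowels insert -ol- after the first vowel; stems with 3 vowels repeat the first consonant+vowel as a prefix.
So nup → nupovi.

nupovi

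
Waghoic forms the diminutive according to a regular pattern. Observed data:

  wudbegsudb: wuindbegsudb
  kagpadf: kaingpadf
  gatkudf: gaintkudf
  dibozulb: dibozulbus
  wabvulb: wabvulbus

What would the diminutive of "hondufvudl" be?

hoinndufvudl

"hondufvudl" has second-to-last letter 'd'. The stems whose second-to-last letter is 'd' (wudbegsudb → wuindbegsudb, kagpadf → kaingpadf, gatkudf → gaintkudf) insert -in- after the first vowel.
The other pattern: stems whose second-to-last letter is 'l' add -us.
So hondufvudl → hoinndufvudl.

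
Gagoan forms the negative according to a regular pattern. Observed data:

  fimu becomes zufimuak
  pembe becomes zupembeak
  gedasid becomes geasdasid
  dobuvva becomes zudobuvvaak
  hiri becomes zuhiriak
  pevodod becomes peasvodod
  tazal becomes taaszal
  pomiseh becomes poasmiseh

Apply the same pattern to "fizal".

fiaszal

"fizal" ends in a consonant. The stems ending in a consonant (gedasid → geasdasid, pevodod → peasvodod, pomiseh → poasmiseh) insert -as- after the first vowel.
The other pattern: stems ending in a vowel add zu- … -ak around the stem.
So fizal → fiaszal.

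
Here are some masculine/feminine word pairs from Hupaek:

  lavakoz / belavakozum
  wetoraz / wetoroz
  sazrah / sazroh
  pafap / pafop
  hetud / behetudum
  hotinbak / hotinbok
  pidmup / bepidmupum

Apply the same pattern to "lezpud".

wetoraz and lavakoz both end in -z yet inflect differently (wetoroz, belavakozum), so the final letter is not what conditions the rule; the last vowel is.
"lezpud" has last vowel 'u'. The stems whose last vowel is 'u' (hetud → behetudum, pidmup → bepidmupum) add be- … -um around the stem.
So lezpud → belezpudum.

belezpudum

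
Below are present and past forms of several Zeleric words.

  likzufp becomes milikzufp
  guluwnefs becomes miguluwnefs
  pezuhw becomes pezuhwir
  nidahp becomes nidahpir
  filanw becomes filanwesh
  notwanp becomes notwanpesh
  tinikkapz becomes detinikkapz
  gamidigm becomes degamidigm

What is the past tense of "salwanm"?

likzufp and nidahp both end in -p yet inflect differently (milikzufp, nidahpir), so the final letter is not what conditions the rule; the second-to-last letter is.
"salwanm" has second-to-last letter 'n'. The stems whose second-to-last letter is 'n' (filanw → filanwesh, notwanp → notwanpesh) add -esh.
The other patterns: stems whose second-to-last letter is 'f' add the prefix mi-; stems whose second-to-last letter is 'h' add -ir; stems whose second-to-last letter is 'g' or 'p' add the prefix de-.
So salwanm → salwanmesh.

salwanmesh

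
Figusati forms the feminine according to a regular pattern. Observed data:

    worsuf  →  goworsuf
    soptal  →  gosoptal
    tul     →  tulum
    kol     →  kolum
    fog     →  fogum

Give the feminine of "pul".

pulum

tul and soptal both end in -l yet inflect differently (tulum, gosoptal), so the final letter is not what conditions the rule; the number of vowels is.
"pul" has 1 vowel. The stems with 1 vowel (tul → tulum, kol → kolum, fog → fogum) add -um.
So pul → pulum.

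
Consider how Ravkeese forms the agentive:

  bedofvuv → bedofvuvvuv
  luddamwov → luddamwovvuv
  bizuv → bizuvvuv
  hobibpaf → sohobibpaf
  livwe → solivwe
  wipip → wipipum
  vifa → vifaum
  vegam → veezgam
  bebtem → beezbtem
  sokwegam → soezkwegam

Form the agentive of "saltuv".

"saltuv" ends in -v. The stems ending in -v (bedofvuv → bedofvuvvuv, luddamwov → luddamwovvuv, bizuv → bizuvvuv) double the final consonant and add -uv.
The other patterns: stems ending in -e or -f add the prefix so-; stems ending in -a or -p add -um; stems ending in -m insert -ez- after the first vowel.
So saltuv → saltuvvuv.

saltuvvuv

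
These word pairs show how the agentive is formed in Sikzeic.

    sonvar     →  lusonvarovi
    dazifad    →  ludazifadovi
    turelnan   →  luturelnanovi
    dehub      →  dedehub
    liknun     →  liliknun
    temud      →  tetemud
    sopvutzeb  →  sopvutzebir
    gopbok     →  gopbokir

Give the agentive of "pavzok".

pavzokir

"pavzok" has last vowel 'o'. The one such stem in the data (gopbok → gopbokir) adds -ir, so the same rule applies.
The other patterns: stems whose last vowel is 'a' add lu- … -ovi around the stem; stems whose last vowel is 'u' repeat the first consonant+vowel as a prefix.
So pavzok → pavzokir.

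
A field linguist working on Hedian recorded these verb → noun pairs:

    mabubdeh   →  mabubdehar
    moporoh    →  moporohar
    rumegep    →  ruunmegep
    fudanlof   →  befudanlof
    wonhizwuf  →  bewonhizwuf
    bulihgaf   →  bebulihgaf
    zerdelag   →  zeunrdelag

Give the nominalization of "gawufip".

gaunwufip

moporoh and fudanlof both have last vowel 'o' yet inflect differently (moporohar, befudanlof), so the last vowel is not what conditions the rule; the final letter is.
"gawufip" ends in -p. The one such stem in the data (rumegep → ruunmegep) inserts -un- after the first vowel (as does zerdelag), so the same rule applies.
So gawufip → gaunwufip.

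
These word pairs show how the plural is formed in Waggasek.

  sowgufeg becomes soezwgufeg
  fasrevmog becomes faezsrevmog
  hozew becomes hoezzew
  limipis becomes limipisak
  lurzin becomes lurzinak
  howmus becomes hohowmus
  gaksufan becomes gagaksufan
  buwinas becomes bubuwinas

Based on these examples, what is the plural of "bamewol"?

limipis and howmus both end in -s yet inflect differently (limipisak, hohowmus), so the final letter is not what conditions the rule; the last vowel is.
"bamewol" has last vowel 'o'. The one such stem in the data (fasrevmog → faezsrevmog) inserts -ez- after the first vowel (as do sowgufeg, hozew), so the same rule applies.
So bamewol → baezmewol.

baezmewol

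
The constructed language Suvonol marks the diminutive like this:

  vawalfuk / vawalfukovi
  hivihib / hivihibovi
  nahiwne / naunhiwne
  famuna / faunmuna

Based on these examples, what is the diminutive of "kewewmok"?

"kewewmok" ends in a consonant. The stems ending in a consonant (vawalfuk → vawalfukovi, hivihib → hivihibovi) add -ovi.
So kewewmok → kewewmokovi.

kewewmokovi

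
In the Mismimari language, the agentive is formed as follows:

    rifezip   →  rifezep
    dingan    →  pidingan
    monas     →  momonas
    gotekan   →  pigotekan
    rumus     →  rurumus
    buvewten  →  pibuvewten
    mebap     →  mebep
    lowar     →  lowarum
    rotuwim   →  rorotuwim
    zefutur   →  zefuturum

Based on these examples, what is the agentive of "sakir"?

sakirum

"sakir" ends in -r. The stems ending in -r (zefutur → zefuturum, lowar → lowarum) add -um.
The other patterns: stems ending in -n add the prefix pi-; stems ending in -p change the last vowel to 'e'; stems ending in -m or -s repeat the first consonant+vowel as a prefix.
So sakir → sakirum.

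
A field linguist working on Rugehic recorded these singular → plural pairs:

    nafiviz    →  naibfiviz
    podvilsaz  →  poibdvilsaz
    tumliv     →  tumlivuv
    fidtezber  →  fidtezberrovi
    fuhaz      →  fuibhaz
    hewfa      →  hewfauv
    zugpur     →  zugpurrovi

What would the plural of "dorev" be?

nafiviz and tumliv both have last vowel 'i' yet inflect differently (naibfiviz, tumlivuv), so the last vowel is not what conditions the rule; the final letter is.
"dorev" ends in -v. The one such stem in the data (tumliv → tumlivuv) adds -uv, so the same rule applies.
So dorev → dorevuv.

dorevuv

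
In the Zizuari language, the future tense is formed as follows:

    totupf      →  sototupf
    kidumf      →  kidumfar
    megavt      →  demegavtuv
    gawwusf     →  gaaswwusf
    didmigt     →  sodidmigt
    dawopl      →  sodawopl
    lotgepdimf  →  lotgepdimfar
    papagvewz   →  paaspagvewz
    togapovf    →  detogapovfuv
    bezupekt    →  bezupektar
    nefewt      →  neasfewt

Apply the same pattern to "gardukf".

"gardukf" has second-to-last letter 'k'. The one such stem in the data (bezupekt → bezupektar) adds -ar, so the same rule applies.
So gardukf → gardukfar.

gardukfar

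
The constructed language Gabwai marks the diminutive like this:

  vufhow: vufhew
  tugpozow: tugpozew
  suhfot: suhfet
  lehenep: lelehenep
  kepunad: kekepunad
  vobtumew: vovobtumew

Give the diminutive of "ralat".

vufhow and vobtumew both end in -w yet inflect differently (vufhew, vovobtumew), so the final letter is not what conditions the rule; the last vowel is.
"ralat" has last vowel 'a'. The one such stem in the data (kepunad → kekepunad) repeats the first consonant+vowel as a prefix (as do lehenep, vobtumew), so the same rule applies.
The other pattern: stems whose last vowel is 'o' change the last vowel to 'e'.
So ralat → raralat.

raralat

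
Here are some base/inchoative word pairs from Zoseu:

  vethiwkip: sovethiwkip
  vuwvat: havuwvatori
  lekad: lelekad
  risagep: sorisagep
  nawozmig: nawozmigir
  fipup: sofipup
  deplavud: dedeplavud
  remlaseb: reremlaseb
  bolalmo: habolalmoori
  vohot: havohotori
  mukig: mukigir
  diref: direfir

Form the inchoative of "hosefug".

"hosefug" ends in -g. The stems ending in -g (nawozmig → nawozmigir, mukig → mukigir) add -ir.
The other patterns: stems ending in -p add the prefix so-; stems ending in -b or -d repeat the first consonant+vowel as a prefix; stems ending in -o or -t add ha- … -ori around the stem.
So hosefug → hosefugir.

hosefugir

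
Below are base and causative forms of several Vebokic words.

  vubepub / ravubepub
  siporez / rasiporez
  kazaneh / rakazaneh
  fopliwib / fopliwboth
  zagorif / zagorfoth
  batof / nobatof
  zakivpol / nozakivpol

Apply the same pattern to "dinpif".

vubepub and fopliwib both end in -b yet inflect differently (ravubepub, fopliwboth), so the final letter is not what conditions the rule; the last vowel is.
"dinpif" has last vowel 'i'. The stems whose last vowel is 'i' (fopliwib → fopliwboth, zagorif → zagorfoth) delete the last vowel and add -oth.
The other patterns: stems whose last vowel is 'e' or 'u' add the prefix ra-; stems whose last vowel is 'o' add the prefix no-.
So dinpif → dinpfoth.

dinpfoth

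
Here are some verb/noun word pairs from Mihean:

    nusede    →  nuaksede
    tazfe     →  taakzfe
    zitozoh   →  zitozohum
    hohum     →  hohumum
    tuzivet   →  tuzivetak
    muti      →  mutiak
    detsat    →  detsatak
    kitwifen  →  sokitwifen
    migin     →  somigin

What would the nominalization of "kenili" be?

keniliak

"kenili" ends in -i. The one such stem in the data (muti → mutiak) adds -ak, so the same rule applies.
The other patterns: stems ending in -e insert -ak- after the first vowel; stems ending in -h or -m add -um; stems ending in -n add the prefix so-.
So kenili → keniliak.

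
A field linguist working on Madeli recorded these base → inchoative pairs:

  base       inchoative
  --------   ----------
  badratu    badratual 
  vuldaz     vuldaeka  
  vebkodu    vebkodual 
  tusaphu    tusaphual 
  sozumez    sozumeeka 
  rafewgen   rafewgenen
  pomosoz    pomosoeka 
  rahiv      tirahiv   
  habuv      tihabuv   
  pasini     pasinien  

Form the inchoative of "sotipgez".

habuv and vebkodu both have last vowel 'u' yet inflect differently (tihabuv, vebkodual), so the last vowel is not what conditions the rule; the final letter is.
"sotipgez" ends in -z. The stems ending in -z (pomosoz → pomosoeka, vuldaz → vuldaeka, sozumez → sozumeeka) drop the final letter and add -eka.
The other patterns: stems ending in -v add the prefix ti-; stems ending in -u add -al; stems ending in -i or -n add -en.
So sotipgez → sotipgeeka.

sotipgeeka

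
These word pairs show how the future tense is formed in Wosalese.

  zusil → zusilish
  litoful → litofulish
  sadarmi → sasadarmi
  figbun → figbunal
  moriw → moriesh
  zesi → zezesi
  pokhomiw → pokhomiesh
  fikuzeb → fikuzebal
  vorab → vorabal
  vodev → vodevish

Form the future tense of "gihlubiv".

moriw and sadarmi both have last vowel 'i' yet inflect differently (moriesh, sasadarmi), so the last vowel is not what conditions the rule; the final letter is.
"gihlubiv" ends in -v. The one such stem in the data (vodev → vodevish) adds -ish, so the same rule applies.
The other patterns: stems ending in -w drop the final letter and add -esh; stems ending in -i repeat the first consonant+vowel as a prefix; stems ending in -b or -n add -al.
So gihlubiv → gihlubivish.

gihlubivish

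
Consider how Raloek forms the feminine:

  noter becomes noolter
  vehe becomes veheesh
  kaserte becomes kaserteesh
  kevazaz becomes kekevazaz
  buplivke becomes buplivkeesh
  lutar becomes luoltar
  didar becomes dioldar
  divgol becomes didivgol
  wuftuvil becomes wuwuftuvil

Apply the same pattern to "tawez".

tatawez

buplivke and noter both have last vowel 'e' yet inflect differently (buplivkeesh, noolter), so the last vowel is not what conditions the rule; the final letter is.
"tawez" ends in -z. The one such stem in the data (kevazaz → kekevazaz) repeats the first consonant+vowel as a prefix (as do wuftuvil, divgol), so the same rule applies.
So tawez → tatawez.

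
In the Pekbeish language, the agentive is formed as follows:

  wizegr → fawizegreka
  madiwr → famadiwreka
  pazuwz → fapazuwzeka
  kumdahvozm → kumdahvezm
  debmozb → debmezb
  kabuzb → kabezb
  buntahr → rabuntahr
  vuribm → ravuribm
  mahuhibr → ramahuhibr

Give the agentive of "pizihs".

"pizihs" has second-to-last letter 'h'. The one such stem in the data (buntahr → rabuntahr) adds the prefix ra-, so the same rule applies.
The other patterns: stems whose second-to-last letter is 'g' or 'w' add fa- … -eka around the stem; stems whose second-to-last letter is 'z' change the last vowel to 'e'.
So pizihs → rapizihs.

rapizihs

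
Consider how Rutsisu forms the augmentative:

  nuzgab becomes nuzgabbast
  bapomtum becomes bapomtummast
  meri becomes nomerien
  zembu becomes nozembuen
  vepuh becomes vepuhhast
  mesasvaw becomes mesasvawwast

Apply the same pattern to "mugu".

"mugu" ends in a vowel. The stems ending in a vowel (meri → nomerien, zembu → nozembuen) add no- … -en around the stem.
The other pattern: stems ending in a consonant double the final consonant and add -ast.
So mugu → nomuguen.

nomuguen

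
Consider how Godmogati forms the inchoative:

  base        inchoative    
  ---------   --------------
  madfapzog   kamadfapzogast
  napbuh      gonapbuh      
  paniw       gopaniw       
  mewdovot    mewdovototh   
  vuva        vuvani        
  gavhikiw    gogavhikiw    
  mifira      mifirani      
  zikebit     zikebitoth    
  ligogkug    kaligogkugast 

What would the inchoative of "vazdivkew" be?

mewdovot and madfapzog both have last vowel 'o' yet inflect differently (mewdovototh, kamadfapzogast), so the last vowel is not what conditions the rule; the final letter is.
"vazdivkew" ends in -w. The stems ending in -w (gavhikiw → gogavhikiw, paniw → gopaniw) add the prefix go-.
The other patterns: stems ending in -a drop the final letter and add -ani; stems ending in -t add -oth; stems ending in -g add ka- … -ast around the stem.
So vazdivkew → govazdivkew.

govazdivkew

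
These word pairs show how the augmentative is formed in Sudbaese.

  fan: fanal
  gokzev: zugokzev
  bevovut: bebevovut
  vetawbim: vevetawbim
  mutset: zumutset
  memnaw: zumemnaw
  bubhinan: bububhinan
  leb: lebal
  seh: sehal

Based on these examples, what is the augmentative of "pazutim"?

papazutim

fan and bubhinan both end in -n yet inflect differently (fanal, bububhinan), so the final letter is not what conditions the rule; the number of vowels is.
"pazutim" has 3 vowels. The stems with 3 vowels (vetawbim → vevetawbim, bubhinan → bububhinan, bevovut → bebevovut) repeat the first consonant+vowel as a prefix.
The other patterns: stems with 1 vowel add -al; stems with 2 vowels add the prefix zu-.
So pazutim → papazutim.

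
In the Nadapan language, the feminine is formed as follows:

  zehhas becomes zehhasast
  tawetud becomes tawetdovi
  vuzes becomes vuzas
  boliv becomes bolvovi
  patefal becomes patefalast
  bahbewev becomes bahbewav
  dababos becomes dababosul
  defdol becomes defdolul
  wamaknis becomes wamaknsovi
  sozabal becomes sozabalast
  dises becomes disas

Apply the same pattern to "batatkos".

vuzes and zehhas both end in -s yet inflect differently (vuzas, zehhasast), so the final letter is not what conditions the rule; the last vowel is.
"batatkos" has last vowel 'o'. The stems whose last vowel is 'o' (defdol → defdolul, dababos → dababosul) add -ul.
So batatkos → batatkosul.

batatkosul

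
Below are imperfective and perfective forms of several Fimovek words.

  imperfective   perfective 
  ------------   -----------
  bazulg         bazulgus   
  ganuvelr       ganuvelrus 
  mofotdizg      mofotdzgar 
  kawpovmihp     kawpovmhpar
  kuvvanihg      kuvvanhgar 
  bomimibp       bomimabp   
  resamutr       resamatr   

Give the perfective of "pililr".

bazulg and mofotdizg both end in -g yet inflect differently (bazulgus, mofotdzgar), so the final letter is not what conditions the rule; the second-to-last letter is.
"pililr" has second-to-last letter 'l'. The stems whose second-to-last letter is 'l' (bazulg → bazulgus, ganuvelr → ganuvelrus) add -us.
The other patterns: stems whose second-to-last letter is 'h' or 'z' delete the last vowel and add -ar; stems whose second-to-last letter is 'b' or 't' change the last vowel to 'a'.
So pililr → pililrus.

pililrus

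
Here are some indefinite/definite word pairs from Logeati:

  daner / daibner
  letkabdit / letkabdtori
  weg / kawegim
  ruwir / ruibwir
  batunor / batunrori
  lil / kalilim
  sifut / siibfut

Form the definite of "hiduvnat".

sifut and letkabdit both end in -t yet inflect differently (siibfut, letkabdtori), so the final letter is not what conditions the rule; the number of vowels is.
"hiduvnat" has 3 vowels. The stems with 3 vowels (letkabdit → letkabdtori, batunor → batunrori) delete the last vowel and add -ori.
So hiduvnat → hiduvntori.

hiduvntori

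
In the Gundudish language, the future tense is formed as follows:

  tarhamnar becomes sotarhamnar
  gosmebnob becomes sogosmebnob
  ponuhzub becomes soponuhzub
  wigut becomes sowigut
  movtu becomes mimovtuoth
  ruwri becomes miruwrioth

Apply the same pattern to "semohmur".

"semohmur" ends in a consonant. The stems ending in a consonant (tarhamnar → sotarhamnar, gosmebnob → sogosmebnob, ponuhzub → soponuhzub) add the prefix so-.
The other pattern: stems ending in a vowel add mi- … -oth around the stem.
So semohmur → sosemohmur.

sosemohmur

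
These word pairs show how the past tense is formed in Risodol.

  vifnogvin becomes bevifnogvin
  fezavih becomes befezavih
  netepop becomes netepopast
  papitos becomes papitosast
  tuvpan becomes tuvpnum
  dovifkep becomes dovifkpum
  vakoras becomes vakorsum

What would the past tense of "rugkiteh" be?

vifnogvin and tuvpan both end in -n yet inflect differently (bevifnogvin, tuvpnum), so the final letter is not what conditions the rule; the last vowel is.
"rugkiteh" has last vowel 'e'. The one such stem in the data (dovifkep → dovifkpum) deletes the last vowel and adds -um (as do tuvpan, vakoras), so the same rule applies.
The other patterns: stems whose last vowel is 'i' add the prefix be-; stems whose last vowel is 'o' add -ast.
So rugkiteh → rugkithum.

rugkithum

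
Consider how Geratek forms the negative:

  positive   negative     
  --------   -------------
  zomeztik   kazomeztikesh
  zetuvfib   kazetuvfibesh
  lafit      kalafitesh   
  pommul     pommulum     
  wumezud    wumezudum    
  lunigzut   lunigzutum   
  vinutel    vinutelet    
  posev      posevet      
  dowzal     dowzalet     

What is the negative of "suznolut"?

"suznolut" has last vowel 'u'. The stems whose last vowel is 'u' (pommul → pommulum, wumezud → wumezudum, lunigzut → lunigzutum) add -um.
So suznolut → suznolutum.

suznolutum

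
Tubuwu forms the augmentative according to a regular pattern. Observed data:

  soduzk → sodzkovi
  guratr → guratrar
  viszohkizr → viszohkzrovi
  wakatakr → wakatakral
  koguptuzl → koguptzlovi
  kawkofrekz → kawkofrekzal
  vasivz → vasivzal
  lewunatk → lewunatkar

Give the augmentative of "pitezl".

viszohkizr and guratr both end in -r yet inflect differently (viszohkzrovi, guratrar), so the final letter is not what conditions the rule; the second-to-last letter is.
"pitezl" has second-to-last letter 'z'. The stems whose second-to-last letter is 'z' (viszohkizr → viszohkzrovi, koguptuzl → koguptzlovi, soduzk → sodzkovi) delete the last vowel and add -ovi.
So pitezl → pitzlovi.

pitzlovi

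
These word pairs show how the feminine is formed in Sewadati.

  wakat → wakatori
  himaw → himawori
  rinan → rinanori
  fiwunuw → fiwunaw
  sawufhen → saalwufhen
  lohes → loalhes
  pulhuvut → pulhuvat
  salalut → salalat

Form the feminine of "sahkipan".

"sahkipan" has last vowel 'a'. The stems whose last vowel is 'a' (wakat → wakatori, himaw → himawori, rinan → rinanori) add -ori.
The other patterns: stems whose last vowel is 'e' insert -al- after the first vowel; stems whose last vowel is 'u' change the last vowel to 'a'.
So sahkipan → sahkipanori.

sahkipanori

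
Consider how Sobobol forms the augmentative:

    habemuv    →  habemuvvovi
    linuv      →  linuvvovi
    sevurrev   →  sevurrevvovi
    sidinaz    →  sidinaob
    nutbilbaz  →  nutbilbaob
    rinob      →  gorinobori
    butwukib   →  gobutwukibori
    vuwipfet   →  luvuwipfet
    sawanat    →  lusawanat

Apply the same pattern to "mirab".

gomirabori

"mirab" ends in -b. The stems ending in -b (rinob → gorinobori, butwukib → gobutwukibori) add go- … -ori around the stem.
So mirab → gomirabori.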